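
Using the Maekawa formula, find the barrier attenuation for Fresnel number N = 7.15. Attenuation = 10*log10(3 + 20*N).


3 + 20*N = 3 + 20*7.15 = 146
Att = 10*log10(146) = 21.644 dB


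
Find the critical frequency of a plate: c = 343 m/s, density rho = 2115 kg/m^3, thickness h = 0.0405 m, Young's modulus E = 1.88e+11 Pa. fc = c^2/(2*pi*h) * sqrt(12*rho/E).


12*rho/E = 12*2115/1.88e+11 = 1.35e-07
sqrt(12*rho/E) = sqrt(1.35e-07) = 0.000367423
c^2/(2*pi*h) = 343^2/(2*pi*0.0405) = 462331
fc = 462331 * 0.000367423 = 169.87 Hz


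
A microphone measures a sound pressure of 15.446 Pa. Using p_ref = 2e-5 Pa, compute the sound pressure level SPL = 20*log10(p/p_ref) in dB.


p / p_ref = 15.446 / 2e-5 = 772300
SPL = 20 * log10(772300) = 117.76 dB


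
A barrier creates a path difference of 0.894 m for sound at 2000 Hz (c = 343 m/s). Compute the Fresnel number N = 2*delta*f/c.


N = 2*delta*f/c = 2*delta/lambda, where lambda = c/f
lambda = 343 / 2000 = 0.1715 m
N = 2 * 0.894 / 0.1715 = 10.426


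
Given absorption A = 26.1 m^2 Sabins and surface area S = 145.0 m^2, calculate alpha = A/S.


Absorption coefficient = absorbed power / incident power
alpha = A / S = 26.1 / 145.0 = 0.18


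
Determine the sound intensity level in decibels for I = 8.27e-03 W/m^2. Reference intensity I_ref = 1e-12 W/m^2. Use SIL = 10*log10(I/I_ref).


I / I_ref = 8.27e-03 / 1e-12 = 8.27e+09
SIL = 10 * log10(8.27e+09) = 99.175 dB


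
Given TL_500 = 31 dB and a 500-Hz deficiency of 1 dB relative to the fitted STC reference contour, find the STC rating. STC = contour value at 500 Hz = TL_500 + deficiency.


By ASTM E413, STC = value of the fitted reference contour at 500 Hz.
Contour value at 500 Hz = TL_500 + deficiency = 31 + 1 = 32
STC = 32


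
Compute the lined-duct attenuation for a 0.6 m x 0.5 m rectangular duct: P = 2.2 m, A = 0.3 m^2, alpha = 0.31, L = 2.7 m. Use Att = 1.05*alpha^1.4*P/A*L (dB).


alpha^1.4 = 0.31^1.4 = 0.194047
Attenuation rate = 1.05 * alpha^1.4 * P / A
= 1.05 * 0.194047 * 2.2 / 0.3 = 1.49416 dB/m
Total Att = 1.49416 * 2.7 = 4.0342 dB


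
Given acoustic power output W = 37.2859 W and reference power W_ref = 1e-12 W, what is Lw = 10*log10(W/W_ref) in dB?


W / W_ref = 37.2859 / 1e-12 = 3.72859e+13
Lw = 10 * log10(3.72859e+13) = 135.72 dB


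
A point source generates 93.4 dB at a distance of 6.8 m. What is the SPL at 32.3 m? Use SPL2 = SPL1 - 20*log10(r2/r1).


r2/r1 = 32.3/6.8 = 4.75
Correction = 20*log10(4.75) = 13.5339 dB
SPL2 = 93.4 - 13.5339 = 79.866 dB


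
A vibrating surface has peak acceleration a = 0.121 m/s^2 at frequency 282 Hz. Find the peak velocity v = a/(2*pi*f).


omega = 2*pi*f = 2*pi*282 = 1771.86 rad/s
v = a / omega = 0.121 / 1771.86 = 6.829e-05 m/s


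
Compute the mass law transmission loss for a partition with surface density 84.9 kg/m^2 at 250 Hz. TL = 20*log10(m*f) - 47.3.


m * f = 84.9 * 250 = 21225
20*log10(21225) = 86.537 dB
TL = 86.537 - 47.3 = 39.237 dB


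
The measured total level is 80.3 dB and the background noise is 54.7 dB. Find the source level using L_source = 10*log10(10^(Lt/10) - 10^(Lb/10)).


10^(80.3/10) = 1.07152e+08
10^(54.7/10) = 295121
Difference = 1.07152e+08 - 295121 = 1.06857e+08
L_source = 10*log10(1.06857e+08) = 80.288 dB


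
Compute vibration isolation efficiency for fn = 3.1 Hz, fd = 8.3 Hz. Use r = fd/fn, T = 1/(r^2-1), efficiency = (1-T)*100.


r = 8.3 / 3.1 = 2.67742
r^2 - 1 = 2.67742^2 - 1 = 6.16858
T = 1/6.16858 = 0.162112
Efficiency = (1 - 0.162112)*100 = 83.789 %


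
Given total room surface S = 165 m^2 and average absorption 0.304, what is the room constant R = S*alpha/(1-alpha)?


R = 165 * 0.304 / (1 - 0.304) = 72.069 m^2


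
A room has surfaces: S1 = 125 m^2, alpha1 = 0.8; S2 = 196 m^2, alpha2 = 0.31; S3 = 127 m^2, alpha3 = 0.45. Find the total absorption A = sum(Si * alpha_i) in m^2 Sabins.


125 * 0.8 = 100
196 * 0.31 = 60.76
127 * 0.45 = 57.15
A_total = 100 + 60.76 + 57.15 = 217.91 m^2


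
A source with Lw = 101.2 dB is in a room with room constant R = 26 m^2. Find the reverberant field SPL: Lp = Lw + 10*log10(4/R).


4/R = 4/26 = 0.153846
Lp = 101.2 + 10*log10(0.153846) = 93.071 dB


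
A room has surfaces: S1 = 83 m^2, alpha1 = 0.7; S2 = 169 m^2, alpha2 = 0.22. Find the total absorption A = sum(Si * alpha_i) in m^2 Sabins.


83 * 0.7 = 58.1
169 * 0.22 = 37.18
A_total = 58.1 + 37.18 = 95.28 m^2


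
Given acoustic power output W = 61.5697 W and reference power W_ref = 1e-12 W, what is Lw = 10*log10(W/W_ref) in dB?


W / W_ref = 61.5697 / 1e-12 = 6.15697e+13
Lw = 10 * log10(6.15697e+13) = 137.89 dB


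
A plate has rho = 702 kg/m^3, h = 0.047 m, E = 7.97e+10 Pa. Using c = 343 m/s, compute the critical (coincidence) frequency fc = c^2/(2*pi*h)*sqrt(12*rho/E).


12*rho/E = 12*702/7.97e+10 = 1.05696e-07
sqrt(12*rho/E) = sqrt(1.05696e-07) = 0.000325109
c^2/(2*pi*h) = 343^2/(2*pi*0.047) = 398392
fc = 398392 * 0.000325109 = 129.52 Hz


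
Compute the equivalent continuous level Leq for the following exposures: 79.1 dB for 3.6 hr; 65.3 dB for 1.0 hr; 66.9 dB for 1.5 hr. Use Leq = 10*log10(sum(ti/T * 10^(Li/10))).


T_total = 3.6 + 1.0 + 1.5 = 6.1 hr
(3.6/6.1) * 10^(79.1/10) = 4.79703e+07
(1.0/6.1) * 10^(65.3/10) = 555482
(1.5/6.1) * 10^(66.9/10) = 1.20437e+06
Sum = 4.79703e+07 + 555482 + 1.20437e+06 = 4.97302e+07
Leq = 10*log10(4.97302e+07) = 76.966 dB


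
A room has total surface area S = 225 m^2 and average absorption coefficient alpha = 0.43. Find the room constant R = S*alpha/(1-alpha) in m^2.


R = 225 * 0.43 / (1 - 0.43) = 169.74 m^2


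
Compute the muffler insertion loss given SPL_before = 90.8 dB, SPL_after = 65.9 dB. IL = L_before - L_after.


Insertion loss = SPL without muffler - SPL with muffler
IL = 90.8 - 65.9 = 24.9 dB


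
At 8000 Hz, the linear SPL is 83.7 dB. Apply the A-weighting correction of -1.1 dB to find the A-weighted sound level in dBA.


A-weighting table: 8000 Hz -> -1.1 dB correction
SPL_A = SPL + correction = 83.7 + (-1.1) = 82.6 dBA


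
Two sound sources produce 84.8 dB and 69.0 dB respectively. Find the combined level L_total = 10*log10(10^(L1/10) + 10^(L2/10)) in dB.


10^(84.8/10) = 3.01995e+08
10^(69.0/10) = 7.94328e+06
Sum = 3.01995e+08 + 7.94328e+06 = 3.09938e+08
L_total = 10*log10(3.09938e+08) = 84.913 dB


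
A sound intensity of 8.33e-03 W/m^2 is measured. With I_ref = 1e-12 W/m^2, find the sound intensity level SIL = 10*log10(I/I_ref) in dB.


I / I_ref = 8.33e-03 / 1e-12 = 8.33e+09
SIL = 10 * log10(8.33e+09) = 99.206 dB


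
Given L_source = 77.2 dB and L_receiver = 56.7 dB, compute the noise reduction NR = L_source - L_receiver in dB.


NR = L_source - L_receiver (difference between source and receiving room levels)
NR = 77.2 - 56.7 = 20.5 dB


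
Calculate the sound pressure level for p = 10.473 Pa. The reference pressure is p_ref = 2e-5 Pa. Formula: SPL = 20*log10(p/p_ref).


p / p_ref = 10.473 / 2e-5 = 523650
SPL = 20 * log10(523650) = 114.38 dB


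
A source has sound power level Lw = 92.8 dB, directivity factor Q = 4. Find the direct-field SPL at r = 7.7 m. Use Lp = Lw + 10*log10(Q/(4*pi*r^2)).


4*pi*r^2 = 4*pi*7.7^2 = 745.06 m^2
Q / (4*pi*r^2) = 4 / 745.06 = 0.0053687
Lp = 92.8 + 10*log10(0.0053687) = 70.099 dB


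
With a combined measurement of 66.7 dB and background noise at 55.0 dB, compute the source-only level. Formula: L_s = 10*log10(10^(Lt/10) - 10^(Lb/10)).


10^(66.7/10) = 4.67735e+06
10^(55.0/10) = 316228
Difference = 4.67735e+06 - 316228 = 4.36112e+06
L_source = 10*log10(4.36112e+06) = 66.396 dB


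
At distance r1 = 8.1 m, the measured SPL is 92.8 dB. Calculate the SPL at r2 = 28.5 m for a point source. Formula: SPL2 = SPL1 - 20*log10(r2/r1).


r2/r1 = 28.5/8.1 = 3.51852
Correction = 20*log10(3.51852) = 10.9272 dB
SPL2 = 92.8 - 10.9272 = 81.873 dB


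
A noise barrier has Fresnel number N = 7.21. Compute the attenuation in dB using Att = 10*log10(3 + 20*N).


3 + 20*N = 3 + 20*7.21 = 147.2
Att = 10*log10(147.2) = 21.679 dB


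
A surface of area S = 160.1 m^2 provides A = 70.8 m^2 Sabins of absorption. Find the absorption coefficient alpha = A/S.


Absorption coefficient = absorbed power / incident power
alpha = A / S = 70.8 / 160.1 = 0.44222


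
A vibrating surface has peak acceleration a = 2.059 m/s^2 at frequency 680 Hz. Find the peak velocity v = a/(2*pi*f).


omega = 2*pi*f = 2*pi*680 = 4272.57 rad/s
v = a / omega = 2.059 / 4272.57 = 0.00048191 m/s


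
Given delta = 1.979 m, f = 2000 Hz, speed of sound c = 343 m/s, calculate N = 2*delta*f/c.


N = 2*delta*f/c = 2*delta/lambda, where lambda = c/f
lambda = 343 / 2000 = 0.1715 m
N = 2 * 1.979 / 0.1715 = 23.079


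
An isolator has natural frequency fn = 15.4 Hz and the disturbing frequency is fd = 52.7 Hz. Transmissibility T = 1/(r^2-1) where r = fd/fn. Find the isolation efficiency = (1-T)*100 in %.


r = 52.7 / 15.4 = 3.42208
r^2 - 1 = 3.42208^2 - 1 = 10.7106
T = 1/10.7106 = 0.0933655
Efficiency = (1 - 0.0933655)*100 = 90.663 %


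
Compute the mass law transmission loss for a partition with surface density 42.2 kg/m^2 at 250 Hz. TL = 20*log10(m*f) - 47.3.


m * f = 42.2 * 250 = 10550
20*log10(10550) = 80.465 dB
TL = 80.465 - 47.3 = 33.165 dB


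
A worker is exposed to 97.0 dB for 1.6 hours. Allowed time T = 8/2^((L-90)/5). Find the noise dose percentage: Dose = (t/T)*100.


T_allowed = 8 / 2^((97.0 - 90)/5) = 3.03143 hr
Dose = 1.6 / 3.03143 * 100 = 52.78 %


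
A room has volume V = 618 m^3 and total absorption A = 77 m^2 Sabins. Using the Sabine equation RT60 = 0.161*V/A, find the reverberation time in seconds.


RT60 = 0.161 * 618 / 77 = 1.2922 s


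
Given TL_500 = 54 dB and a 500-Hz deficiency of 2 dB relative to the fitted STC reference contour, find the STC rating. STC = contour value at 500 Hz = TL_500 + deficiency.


By ASTM E413, STC = value of the fitted reference contour at 500 Hz.
Contour value at 500 Hz = TL_500 + deficiency = 54 + 2 = 56
STC = 56


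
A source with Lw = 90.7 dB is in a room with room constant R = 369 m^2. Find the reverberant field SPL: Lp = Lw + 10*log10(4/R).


4/R = 4/369 = 0.0108401
Lp = 90.7 + 10*log10(0.0108401) = 71.05 dB


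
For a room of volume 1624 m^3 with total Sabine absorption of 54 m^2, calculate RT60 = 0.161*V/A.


RT60 = 0.161 * 1624 / 54 = 4.8419 s


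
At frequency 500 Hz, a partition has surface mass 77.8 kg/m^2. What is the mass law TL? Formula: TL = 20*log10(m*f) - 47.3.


m * f = 77.8 * 500 = 38900
20*log10(38900) = 91.799 dB
TL = 91.799 - 47.3 = 44.499 dB


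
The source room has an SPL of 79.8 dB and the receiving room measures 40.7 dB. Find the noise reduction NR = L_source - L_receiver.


NR = L_source - L_receiver (difference between source and receiving room levels)
NR = 79.8 - 40.7 = 39.1 dB


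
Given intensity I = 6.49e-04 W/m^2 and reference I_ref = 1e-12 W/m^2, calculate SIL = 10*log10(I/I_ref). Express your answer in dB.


I / I_ref = 6.49e-04 / 1e-12 = 6.49e+08
SIL = 10 * log10(6.49e+08) = 88.122 dB


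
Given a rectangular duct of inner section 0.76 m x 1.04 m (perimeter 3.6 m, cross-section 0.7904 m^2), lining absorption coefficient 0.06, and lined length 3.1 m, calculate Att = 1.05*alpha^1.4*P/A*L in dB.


alpha^1.4 = 0.06^1.4 = 0.0194721
Attenuation rate = 1.05 * alpha^1.4 * P / A
= 1.05 * 0.0194721 * 3.6 / 0.7904 = 0.0931232 dB/m
Total Att = 0.0931232 * 3.1 = 0.28868 dB


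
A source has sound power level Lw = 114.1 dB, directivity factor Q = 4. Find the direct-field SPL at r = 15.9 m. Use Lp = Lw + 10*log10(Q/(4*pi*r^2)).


4*pi*r^2 = 4*pi*15.9^2 = 3176.9 m^2
Q / (4*pi*r^2) = 4 / 3176.9 = 0.00125909
Lp = 114.1 + 10*log10(0.00125909) = 85.101 dB


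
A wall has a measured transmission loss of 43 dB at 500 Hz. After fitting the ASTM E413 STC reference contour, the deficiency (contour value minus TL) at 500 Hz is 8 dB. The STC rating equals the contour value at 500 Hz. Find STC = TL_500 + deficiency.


By ASTM E413, STC = value of the fitted reference contour at 500 Hz.
Contour value at 500 Hz = TL_500 + deficiency = 43 + 8 = 51
STC = 51


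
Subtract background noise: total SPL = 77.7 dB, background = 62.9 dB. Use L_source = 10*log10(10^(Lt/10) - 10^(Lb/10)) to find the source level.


10^(77.7/10) = 5.88844e+07
10^(62.9/10) = 1.94984e+06
Difference = 5.88844e+07 - 1.94984e+06 = 5.69346e+07
L_source = 10*log10(5.69346e+07) = 77.554 dB


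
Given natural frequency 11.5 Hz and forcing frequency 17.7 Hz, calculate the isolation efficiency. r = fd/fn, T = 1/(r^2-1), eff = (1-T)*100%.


r = 17.7 / 11.5 = 1.53913
r^2 - 1 = 1.53913^2 - 1 = 1.36892
T = 1/1.36892 = 0.730503
Efficiency = (1 - 0.730503)*100 = 26.95 %


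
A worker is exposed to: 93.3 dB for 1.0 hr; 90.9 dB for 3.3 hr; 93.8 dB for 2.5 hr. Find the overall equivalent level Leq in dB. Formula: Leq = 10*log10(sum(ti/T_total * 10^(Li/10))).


T_total = 1.0 + 3.3 + 2.5 = 6.8 hr
(1.0/6.8) * 10^(93.3/10) = 3.14406e+08
(3.3/6.8) * 10^(90.9/10) = 5.97042e+08
(2.5/6.8) * 10^(93.8/10) = 8.81924e+08
Sum = 3.14406e+08 + 5.97042e+08 + 8.81924e+08 = 1.79337e+09
Leq = 10*log10(1.79337e+09) = 92.537 dB


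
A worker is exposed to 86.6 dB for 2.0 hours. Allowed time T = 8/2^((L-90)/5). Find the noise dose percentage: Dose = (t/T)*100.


T_allowed = 8 / 2^((86.6 - 90)/5) = 12.8171 hr
Dose = 2.0 / 12.8171 * 100 = 15.604 %


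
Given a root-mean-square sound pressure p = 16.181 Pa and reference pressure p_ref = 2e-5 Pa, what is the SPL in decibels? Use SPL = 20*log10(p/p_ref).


p / p_ref = 16.181 / 2e-5 = 809050
SPL = 20 * log10(809050) = 118.16 dB


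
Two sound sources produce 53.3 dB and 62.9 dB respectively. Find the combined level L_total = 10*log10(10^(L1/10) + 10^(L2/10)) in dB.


10^(53.3/10) = 213796
10^(62.9/10) = 1.94984e+06
Sum = 213796 + 1.94984e+06 = 2.16364e+06
L_total = 10*log10(2.16364e+06) = 63.352 dB


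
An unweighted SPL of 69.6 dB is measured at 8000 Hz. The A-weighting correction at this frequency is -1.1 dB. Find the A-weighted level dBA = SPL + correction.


A-weighting table: 8000 Hz -> -1.1 dB correction
SPL_A = SPL + correction = 69.6 + (-1.1) = 68.5 dBA


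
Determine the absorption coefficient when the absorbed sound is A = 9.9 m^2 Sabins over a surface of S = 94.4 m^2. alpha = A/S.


Absorption coefficient = absorbed power / incident power
alpha = A / S = 9.9 / 94.4 = 0.10487


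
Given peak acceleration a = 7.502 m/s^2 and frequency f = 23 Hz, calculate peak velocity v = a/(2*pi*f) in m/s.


omega = 2*pi*f = 2*pi*23 = 144.513 rad/s
v = a / omega = 7.502 / 144.513 = 0.051912 m/s


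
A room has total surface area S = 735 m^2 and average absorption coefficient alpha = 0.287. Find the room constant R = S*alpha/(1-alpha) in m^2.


R = 735 * 0.287 / (1 - 0.287) = 295.86 m^2


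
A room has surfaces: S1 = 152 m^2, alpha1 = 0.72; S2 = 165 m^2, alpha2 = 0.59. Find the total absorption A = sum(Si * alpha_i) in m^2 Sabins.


152 * 0.72 = 109.44
165 * 0.59 = 97.35
A_total = 109.44 + 97.35 = 206.79 m^2


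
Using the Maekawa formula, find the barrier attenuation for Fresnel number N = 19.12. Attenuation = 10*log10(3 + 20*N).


3 + 20*N = 3 + 20*19.12 = 385.4
Att = 10*log10(385.4) = 25.859 dB


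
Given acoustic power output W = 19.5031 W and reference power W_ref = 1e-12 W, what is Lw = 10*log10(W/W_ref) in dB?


W / W_ref = 19.5031 / 1e-12 = 1.95031e+13
Lw = 10 * log10(1.95031e+13) = 132.9 dB


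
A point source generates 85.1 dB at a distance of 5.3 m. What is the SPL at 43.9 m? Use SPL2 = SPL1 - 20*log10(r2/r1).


r2/r1 = 43.9/5.3 = 8.28302
Correction = 20*log10(8.28302) = 18.3638 dB
SPL2 = 85.1 - 18.3638 = 66.736 dB


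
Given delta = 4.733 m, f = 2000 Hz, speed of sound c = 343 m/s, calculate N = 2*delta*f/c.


N = 2*delta*f/c = 2*delta/lambda, where lambda = c/f
lambda = 343 / 2000 = 0.1715 m
N = 2 * 4.733 / 0.1715 = 55.195


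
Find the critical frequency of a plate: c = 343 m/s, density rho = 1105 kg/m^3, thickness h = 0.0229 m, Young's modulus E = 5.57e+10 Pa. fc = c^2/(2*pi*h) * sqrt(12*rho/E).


12*rho/E = 12*1105/5.57e+10 = 2.38061e-07
sqrt(12*rho/E) = sqrt(2.38061e-07) = 0.000487915
c^2/(2*pi*h) = 343^2/(2*pi*0.0229) = 817660
fc = 817660 * 0.000487915 = 398.95 Hz


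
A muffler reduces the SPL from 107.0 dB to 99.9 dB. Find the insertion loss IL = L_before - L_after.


Insertion loss = SPL without muffler - SPL with muffler
IL = 107.0 - 99.9 = 7.1 dB


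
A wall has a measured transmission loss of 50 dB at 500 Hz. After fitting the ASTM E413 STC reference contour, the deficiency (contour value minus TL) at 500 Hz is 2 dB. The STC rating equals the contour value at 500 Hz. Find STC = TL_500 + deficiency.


By ASTM E413, STC = value of the fitted reference contour at 500 Hz.
Contour value at 500 Hz = TL_500 + deficiency = 50 + 2 = 52
STC = 52


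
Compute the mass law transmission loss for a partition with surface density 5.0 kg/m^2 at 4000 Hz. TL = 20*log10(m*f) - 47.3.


m * f = 5.0 * 4000 = 20000
20*log10(20000) = 86.0206 dB
TL = 86.0206 - 47.3 = 38.721 dB


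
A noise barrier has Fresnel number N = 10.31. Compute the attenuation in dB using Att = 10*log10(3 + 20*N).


3 + 20*N = 3 + 20*10.31 = 209.2
Att = 10*log10(209.2) = 23.206 dB


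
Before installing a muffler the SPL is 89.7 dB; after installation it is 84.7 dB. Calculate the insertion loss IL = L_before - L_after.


Insertion loss = SPL without muffler - SPL with muffler
IL = 89.7 - 84.7 = 5 dB


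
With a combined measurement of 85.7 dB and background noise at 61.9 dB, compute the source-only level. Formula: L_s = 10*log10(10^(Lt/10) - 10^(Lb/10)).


10^(85.7/10) = 3.71535e+08
10^(61.9/10) = 1.54882e+06
Difference = 3.71535e+08 - 1.54882e+06 = 3.69986e+08
L_source = 10*log10(3.69986e+08) = 85.682 dB


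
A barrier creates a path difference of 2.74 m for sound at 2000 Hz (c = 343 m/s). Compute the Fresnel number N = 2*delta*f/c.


N = 2*delta*f/c = 2*delta/lambda, where lambda = c/f
lambda = 343 / 2000 = 0.1715 m
N = 2 * 2.74 / 0.1715 = 31.953


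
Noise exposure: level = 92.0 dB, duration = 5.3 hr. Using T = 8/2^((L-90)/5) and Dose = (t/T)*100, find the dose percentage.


T_allowed = 8 / 2^((92.0 - 90)/5) = 6.06287 hr
Dose = 5.3 / 6.06287 * 100 = 87.417 %


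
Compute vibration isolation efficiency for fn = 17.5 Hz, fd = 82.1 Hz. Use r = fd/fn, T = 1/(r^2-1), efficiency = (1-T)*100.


r = 82.1 / 17.5 = 4.69143
r^2 - 1 = 4.69143^2 - 1 = 21.0095
T = 1/21.0095 = 0.0475975
Efficiency = (1 - 0.0475975)*100 = 95.24 %


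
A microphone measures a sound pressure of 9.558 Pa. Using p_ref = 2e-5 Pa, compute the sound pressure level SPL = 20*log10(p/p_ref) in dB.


p / p_ref = 9.558 / 2e-5 = 477900
SPL = 20 * log10(477900) = 113.59 dB


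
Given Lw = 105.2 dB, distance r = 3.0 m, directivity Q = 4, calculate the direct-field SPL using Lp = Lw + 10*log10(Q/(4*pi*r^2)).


4*pi*r^2 = 4*pi*3.0^2 = 113.097 m^2
Q / (4*pi*r^2) = 4 / 113.097 = 0.0353679
Lp = 105.2 + 10*log10(0.0353679) = 90.686 dB


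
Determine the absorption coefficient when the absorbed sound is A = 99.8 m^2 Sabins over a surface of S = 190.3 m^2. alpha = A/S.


Absorption coefficient = absorbed power / incident power
alpha = A / S = 99.8 / 190.3 = 0.52444


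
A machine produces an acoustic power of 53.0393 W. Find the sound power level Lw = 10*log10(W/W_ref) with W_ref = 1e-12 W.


W / W_ref = 53.0393 / 1e-12 = 5.30393e+13
Lw = 10 * log10(5.30393e+13) = 137.25 dB


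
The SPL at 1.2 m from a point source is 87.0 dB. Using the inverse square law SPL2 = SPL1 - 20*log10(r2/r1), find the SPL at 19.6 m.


r2/r1 = 19.6/1.2 = 16.3333
Correction = 20*log10(16.3333) = 24.2615 dB
SPL2 = 87.0 - 24.2615 = 62.739 dB


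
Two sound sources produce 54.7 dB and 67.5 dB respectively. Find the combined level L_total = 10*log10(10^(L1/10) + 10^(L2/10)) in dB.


10^(54.7/10) = 295121
10^(67.5/10) = 5.62341e+06
Sum = 295121 + 5.62341e+06 = 5.91853e+06
L_total = 10*log10(5.91853e+06) = 67.722 dB


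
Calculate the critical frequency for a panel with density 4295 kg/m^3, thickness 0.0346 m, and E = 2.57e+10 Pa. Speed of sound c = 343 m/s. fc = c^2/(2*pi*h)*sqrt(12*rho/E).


12*rho/E = 12*4295/2.57e+10 = 2.00545e-06
sqrt(12*rho/E) = sqrt(2.00545e-06) = 0.00141614
c^2/(2*pi*h) = 343^2/(2*pi*0.0346) = 541168
fc = 541168 * 0.00141614 = 766.37 Hz


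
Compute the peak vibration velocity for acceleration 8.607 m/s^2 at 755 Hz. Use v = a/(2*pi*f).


omega = 2*pi*f = 2*pi*755 = 4743.8 rad/s
v = a / omega = 8.607 / 4743.8 = 0.0018144 m/s


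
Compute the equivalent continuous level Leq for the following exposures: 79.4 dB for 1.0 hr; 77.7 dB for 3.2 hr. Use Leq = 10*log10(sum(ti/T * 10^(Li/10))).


T_total = 1.0 + 3.2 = 4.2 hr
(1.0/4.2) * 10^(79.4/10) = 2.07372e+07
(3.2/4.2) * 10^(77.7/10) = 4.48643e+07
Sum = 2.07372e+07 + 4.48643e+07 = 6.56015e+07
Leq = 10*log10(6.56015e+07) = 78.169 dB


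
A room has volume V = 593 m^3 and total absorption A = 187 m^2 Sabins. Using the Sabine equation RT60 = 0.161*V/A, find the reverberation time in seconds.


RT60 = 0.161 * 593 / 187 = 0.51055 s


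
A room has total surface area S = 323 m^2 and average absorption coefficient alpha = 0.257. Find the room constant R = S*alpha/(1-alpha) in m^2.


R = 323 * 0.257 / (1 - 0.257) = 111.72 m^2


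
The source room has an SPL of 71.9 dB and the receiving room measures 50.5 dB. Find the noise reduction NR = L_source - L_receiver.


NR = L_source - L_receiver (difference between source and receiving room levels)
NR = 71.9 - 50.5 = 21.4 dB


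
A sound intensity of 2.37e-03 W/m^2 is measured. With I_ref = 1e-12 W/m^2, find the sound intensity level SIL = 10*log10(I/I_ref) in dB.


I / I_ref = 2.37e-03 / 1e-12 = 2.37e+09
SIL = 10 * log10(2.37e+09) = 93.747 dB


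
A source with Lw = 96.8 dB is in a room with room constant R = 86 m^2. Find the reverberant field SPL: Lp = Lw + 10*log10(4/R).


4/R = 4/86 = 0.0465116
Lp = 96.8 + 10*log10(0.0465116) = 83.476 dB


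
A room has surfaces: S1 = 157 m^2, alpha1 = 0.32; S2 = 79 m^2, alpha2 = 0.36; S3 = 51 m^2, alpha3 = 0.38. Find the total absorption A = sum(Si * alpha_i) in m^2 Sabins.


157 * 0.32 = 50.24
79 * 0.36 = 28.44
51 * 0.38 = 19.38
A_total = 50.24 + 28.44 + 19.38 = 98.06 m^2


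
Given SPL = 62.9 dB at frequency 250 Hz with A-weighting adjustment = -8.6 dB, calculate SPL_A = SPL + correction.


A-weighting table: 250 Hz -> -8.6 dB correction
SPL_A = SPL + correction = 62.9 + (-8.6) = 54.3 dBA


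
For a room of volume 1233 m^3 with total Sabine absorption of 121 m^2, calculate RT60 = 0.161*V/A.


RT60 = 0.161 * 1233 / 121 = 1.6406 s


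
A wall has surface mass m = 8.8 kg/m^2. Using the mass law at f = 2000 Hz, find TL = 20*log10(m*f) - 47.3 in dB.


m * f = 8.8 * 2000 = 17600
20*log10(17600) = 84.9103 dB
TL = 84.9103 - 47.3 = 37.61 dB


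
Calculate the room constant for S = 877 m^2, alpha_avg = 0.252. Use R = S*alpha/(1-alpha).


R = 877 * 0.252 / (1 - 0.252) = 295.46 m^2


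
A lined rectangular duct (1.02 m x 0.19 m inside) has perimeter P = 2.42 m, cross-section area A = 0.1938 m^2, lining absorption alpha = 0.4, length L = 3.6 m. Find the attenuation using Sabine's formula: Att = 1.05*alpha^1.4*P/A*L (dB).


alpha^1.4 = 0.4^1.4 = 0.277258
Attenuation rate = 1.05 * alpha^1.4 * P / A
= 1.05 * 0.277258 * 2.42 / 0.1938 = 3.63526 dB/m
Total Att = 3.63526 * 3.6 = 13.087 dB


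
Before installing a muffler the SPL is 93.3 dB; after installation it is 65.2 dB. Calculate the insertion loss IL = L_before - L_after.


Insertion loss = SPL without muffler - SPL with muffler
IL = 93.3 - 65.2 = 28.1 dB


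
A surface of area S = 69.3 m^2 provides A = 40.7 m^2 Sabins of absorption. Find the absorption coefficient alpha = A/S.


Absorption coefficient = absorbed power / incident power
alpha = A / S = 40.7 / 69.3 = 0.5873


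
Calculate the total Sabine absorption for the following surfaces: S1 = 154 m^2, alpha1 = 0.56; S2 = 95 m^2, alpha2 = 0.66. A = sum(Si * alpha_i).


154 * 0.56 = 86.24
95 * 0.66 = 62.7
A_total = 86.24 + 62.7 = 148.94 m^2


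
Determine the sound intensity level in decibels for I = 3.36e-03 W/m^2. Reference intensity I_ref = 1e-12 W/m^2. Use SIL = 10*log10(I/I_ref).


I / I_ref = 3.36e-03 / 1e-12 = 3.36e+09
SIL = 10 * log10(3.36e+09) = 95.263 dB


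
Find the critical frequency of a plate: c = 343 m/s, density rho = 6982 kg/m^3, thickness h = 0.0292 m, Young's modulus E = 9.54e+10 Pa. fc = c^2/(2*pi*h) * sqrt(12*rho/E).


12*rho/E = 12*6982/9.54e+10 = 8.78239e-07
sqrt(12*rho/E) = sqrt(8.78239e-07) = 0.000937144
c^2/(2*pi*h) = 343^2/(2*pi*0.0292) = 641247
fc = 641247 * 0.000937144 = 600.94 Hz


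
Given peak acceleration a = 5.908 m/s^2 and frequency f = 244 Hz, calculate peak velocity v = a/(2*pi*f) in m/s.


omega = 2*pi*f = 2*pi*244 = 1533.1 rad/s
v = a / omega = 5.908 / 1533.1 = 0.0038536 m/s


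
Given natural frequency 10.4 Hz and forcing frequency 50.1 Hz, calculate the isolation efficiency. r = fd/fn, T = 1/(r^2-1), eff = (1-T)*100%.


r = 50.1 / 10.4 = 4.81731
r^2 - 1 = 4.81731^2 - 1 = 22.2065
T = 1/22.2065 = 0.0450319
Efficiency = (1 - 0.0450319)*100 = 95.497 %


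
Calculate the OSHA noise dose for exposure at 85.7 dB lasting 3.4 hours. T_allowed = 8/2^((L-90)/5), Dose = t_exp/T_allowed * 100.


T_allowed = 8 / 2^((85.7 - 90)/5) = 14.5203 hr
Dose = 3.4 / 14.5203 * 100 = 23.415 %


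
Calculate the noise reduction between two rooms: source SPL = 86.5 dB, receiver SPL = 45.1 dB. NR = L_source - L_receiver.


NR = L_source - L_receiver (difference between source and receiving room levels)
NR = 86.5 - 45.1 = 41.4 dB


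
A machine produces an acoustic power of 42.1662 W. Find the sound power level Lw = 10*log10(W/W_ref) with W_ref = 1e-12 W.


W / W_ref = 42.1662 / 1e-12 = 4.21662e+13
Lw = 10 * log10(4.21662e+13) = 136.25 dB


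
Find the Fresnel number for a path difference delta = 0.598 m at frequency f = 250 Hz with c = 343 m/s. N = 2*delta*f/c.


N = 2*delta*f/c = 2*delta/lambda, where lambda = c/f
lambda = 343 / 250 = 1.372 m
N = 2 * 0.598 / 1.372 = 0.87172


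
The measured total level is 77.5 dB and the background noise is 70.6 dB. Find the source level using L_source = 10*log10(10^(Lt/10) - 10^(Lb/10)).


10^(77.5/10) = 5.62341e+07
10^(70.6/10) = 1.14815e+07
Difference = 5.62341e+07 - 1.14815e+07 = 4.47526e+07
L_source = 10*log10(4.47526e+07) = 76.508 dB


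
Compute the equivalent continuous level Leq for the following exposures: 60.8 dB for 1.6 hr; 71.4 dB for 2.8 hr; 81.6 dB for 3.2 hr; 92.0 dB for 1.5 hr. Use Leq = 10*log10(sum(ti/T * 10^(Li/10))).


T_total = 1.6 + 2.8 + 3.2 + 1.5 = 9.1 hr
(1.6/9.1) * 10^(60.8/10) = 211387
(2.8/9.1) * 10^(71.4/10) = 4.24734e+06
(3.2/9.1) * 10^(81.6/10) = 5.08287e+07
(1.5/9.1) * 10^(92.0/10) = 2.61246e+08
Sum = 211387 + 4.24734e+06 + 5.08287e+07 + 2.61246e+08 = 3.16533e+08
Leq = 10*log10(3.16533e+08) = 85.004 dB


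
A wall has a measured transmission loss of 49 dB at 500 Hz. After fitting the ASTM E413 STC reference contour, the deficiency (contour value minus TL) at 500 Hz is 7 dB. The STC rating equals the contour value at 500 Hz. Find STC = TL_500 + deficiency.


By ASTM E413, STC = value of the fitted reference contour at 500 Hz.
Contour value at 500 Hz = TL_500 + deficiency = 49 + 7 = 56
STC = 56


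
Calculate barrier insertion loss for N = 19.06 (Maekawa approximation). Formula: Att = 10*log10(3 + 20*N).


3 + 20*N = 3 + 20*19.06 = 384.2
Att = 10*log10(384.2) = 25.846 dB


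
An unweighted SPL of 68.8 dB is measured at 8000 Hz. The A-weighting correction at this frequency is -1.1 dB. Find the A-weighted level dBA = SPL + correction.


A-weighting table: 8000 Hz -> -1.1 dB correction
SPL_A = SPL + correction = 68.8 + (-1.1) = 67.7 dBA


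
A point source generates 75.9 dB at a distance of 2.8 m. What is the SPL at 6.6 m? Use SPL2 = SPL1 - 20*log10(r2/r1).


r2/r1 = 6.6/2.8 = 2.35714
Correction = 20*log10(2.35714) = 7.44771 dB
SPL2 = 75.9 - 7.44771 = 68.452 dB


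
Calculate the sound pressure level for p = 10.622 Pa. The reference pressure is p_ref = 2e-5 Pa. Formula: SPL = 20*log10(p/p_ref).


p / p_ref = 10.622 / 2e-5 = 531100
SPL = 20 * log10(531100) = 114.5 dB


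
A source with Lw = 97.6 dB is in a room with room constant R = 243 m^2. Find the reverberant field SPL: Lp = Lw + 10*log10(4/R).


4/R = 4/243 = 0.0164609
Lp = 97.6 + 10*log10(0.0164609) = 79.765 dB


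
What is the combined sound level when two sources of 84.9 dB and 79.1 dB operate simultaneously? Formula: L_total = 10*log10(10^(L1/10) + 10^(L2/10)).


10^(84.9/10) = 3.0903e+08
10^(79.1/10) = 8.12831e+07
Sum = 3.0903e+08 + 8.12831e+07 = 3.90313e+08
L_total = 10*log10(3.90313e+08) = 85.914 dB


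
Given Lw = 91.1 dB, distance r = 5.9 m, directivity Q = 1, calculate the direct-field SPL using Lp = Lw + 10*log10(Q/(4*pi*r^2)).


4*pi*r^2 = 4*pi*5.9^2 = 437.435 m^2
Q / (4*pi*r^2) = 1 / 437.435 = 0.00228605
Lp = 91.1 + 10*log10(0.00228605) = 64.691 dB


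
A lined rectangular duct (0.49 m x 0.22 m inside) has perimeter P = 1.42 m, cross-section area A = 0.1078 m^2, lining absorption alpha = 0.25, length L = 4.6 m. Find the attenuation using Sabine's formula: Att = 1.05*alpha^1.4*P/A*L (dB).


alpha^1.4 = 0.25^1.4 = 0.143587
Attenuation rate = 1.05 * alpha^1.4 * P / A
= 1.05 * 0.143587 * 1.42 / 0.1078 = 1.98598 dB/m
Total Att = 1.98598 * 4.6 = 9.1355 dB


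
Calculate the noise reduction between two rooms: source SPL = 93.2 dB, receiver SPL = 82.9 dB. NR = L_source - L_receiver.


NR = L_source - L_receiver (difference between source and receiving room levels)
NR = 93.2 - 82.9 = 10.3 dB


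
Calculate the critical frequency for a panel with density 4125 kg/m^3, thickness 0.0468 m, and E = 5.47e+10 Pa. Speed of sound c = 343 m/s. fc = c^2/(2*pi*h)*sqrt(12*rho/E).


12*rho/E = 12*4125/5.47e+10 = 9.04936e-07
sqrt(12*rho/E) = sqrt(9.04936e-07) = 0.000951281
c^2/(2*pi*h) = 343^2/(2*pi*0.0468) = 400094
fc = 400094 * 0.000951281 = 380.6 Hz


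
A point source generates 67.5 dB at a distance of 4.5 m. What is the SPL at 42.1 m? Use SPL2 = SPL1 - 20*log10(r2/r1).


r2/r1 = 42.1/4.5 = 9.35556
Correction = 20*log10(9.35556) = 19.4214 dB
SPL2 = 67.5 - 19.4214 = 48.079 dB


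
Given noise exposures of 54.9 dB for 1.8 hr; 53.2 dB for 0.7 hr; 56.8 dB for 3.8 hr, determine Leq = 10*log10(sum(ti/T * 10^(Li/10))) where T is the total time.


T_total = 1.8 + 0.7 + 3.8 = 6.3 hr
(1.8/6.3) * 10^(54.9/10) = 88294.2
(0.7/6.3) * 10^(53.2/10) = 23214.4
(3.8/6.3) * 10^(56.8/10) = 288698
Sum = 88294.2 + 23214.4 + 288698 = 400207
Leq = 10*log10(400207) = 56.023 dB


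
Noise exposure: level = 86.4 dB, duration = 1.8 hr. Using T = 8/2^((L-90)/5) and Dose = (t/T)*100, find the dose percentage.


T_allowed = 8 / 2^((86.4 - 90)/5) = 13.1775 hr
Dose = 1.8 / 13.1775 * 100 = 13.66 %


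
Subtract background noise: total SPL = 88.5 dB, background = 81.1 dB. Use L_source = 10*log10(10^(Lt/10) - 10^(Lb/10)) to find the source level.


10^(88.5/10) = 7.07946e+08
10^(81.1/10) = 1.28825e+08
Difference = 7.07946e+08 - 1.28825e+08 = 5.79121e+08
L_source = 10*log10(5.79121e+08) = 87.628 dB


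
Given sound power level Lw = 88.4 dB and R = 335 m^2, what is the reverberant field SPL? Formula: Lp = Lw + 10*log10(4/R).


4/R = 4/335 = 0.0119403
Lp = 88.4 + 10*log10(0.0119403) = 69.17 dB


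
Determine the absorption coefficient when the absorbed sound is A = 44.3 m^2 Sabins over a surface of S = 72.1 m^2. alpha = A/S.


Absorption coefficient = absorbed power / incident power
alpha = A / S = 44.3 / 72.1 = 0.61442


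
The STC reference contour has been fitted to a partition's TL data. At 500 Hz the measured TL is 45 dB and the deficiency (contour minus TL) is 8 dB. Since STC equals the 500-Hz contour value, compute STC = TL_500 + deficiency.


By ASTM E413, STC = value of the fitted reference contour at 500 Hz.
Contour value at 500 Hz = TL_500 + deficiency = 45 + 8 = 53
STC = 53


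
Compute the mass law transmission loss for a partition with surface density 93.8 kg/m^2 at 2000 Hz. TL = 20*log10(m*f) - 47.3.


m * f = 93.8 * 2000 = 187600
20*log10(187600) = 105.465 dB
TL = 105.465 - 47.3 = 58.165 dB


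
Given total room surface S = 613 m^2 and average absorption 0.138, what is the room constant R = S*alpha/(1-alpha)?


R = 613 * 0.138 / (1 - 0.138) = 98.137 m^2


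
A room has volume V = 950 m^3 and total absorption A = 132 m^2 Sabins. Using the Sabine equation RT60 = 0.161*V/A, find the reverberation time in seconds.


RT60 = 0.161 * 950 / 132 = 1.1587 s


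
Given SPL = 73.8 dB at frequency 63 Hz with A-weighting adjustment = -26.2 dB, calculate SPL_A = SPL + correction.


A-weighting table: 63 Hz -> -26.2 dB correction
SPL_A = SPL + correction = 73.8 + (-26.2) = 47.6 dBA


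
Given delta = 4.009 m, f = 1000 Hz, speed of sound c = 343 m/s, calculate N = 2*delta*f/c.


N = 2*delta*f/c = 2*delta/lambda, where lambda = c/f
lambda = 343 / 1000 = 0.343 m
N = 2 * 4.009 / 0.343 = 23.376


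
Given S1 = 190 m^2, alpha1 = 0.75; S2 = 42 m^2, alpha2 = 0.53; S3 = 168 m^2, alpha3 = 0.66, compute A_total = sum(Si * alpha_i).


190 * 0.75 = 142.5
42 * 0.53 = 22.26
168 * 0.66 = 110.88
A_total = 142.5 + 22.26 + 110.88 = 275.64 m^2


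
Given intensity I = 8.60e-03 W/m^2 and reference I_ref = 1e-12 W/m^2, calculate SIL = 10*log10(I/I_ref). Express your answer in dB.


I / I_ref = 8.60e-03 / 1e-12 = 8.6e+09
SIL = 10 * log10(8.6e+09) = 99.345 dB


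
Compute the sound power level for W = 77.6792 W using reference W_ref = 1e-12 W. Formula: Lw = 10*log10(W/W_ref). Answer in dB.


W / W_ref = 77.6792 / 1e-12 = 7.76792e+13
Lw = 10 * log10(7.76792e+13) = 138.9 dB


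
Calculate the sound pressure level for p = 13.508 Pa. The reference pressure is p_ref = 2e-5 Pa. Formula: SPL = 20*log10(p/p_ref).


p / p_ref = 13.508 / 2e-5 = 675400
SPL = 20 * log10(675400) = 116.59 dB


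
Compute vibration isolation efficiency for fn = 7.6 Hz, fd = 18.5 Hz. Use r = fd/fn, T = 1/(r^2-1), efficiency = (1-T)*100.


r = 18.5 / 7.6 = 2.43421
r^2 - 1 = 2.43421^2 - 1 = 4.92538
T = 1/4.92538 = 0.20303
Efficiency = (1 - 0.20303)*100 = 79.697 %


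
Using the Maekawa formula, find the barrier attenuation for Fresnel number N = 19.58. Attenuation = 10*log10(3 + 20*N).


3 + 20*N = 3 + 20*19.58 = 394.6
Att = 10*log10(394.6) = 25.962 dB


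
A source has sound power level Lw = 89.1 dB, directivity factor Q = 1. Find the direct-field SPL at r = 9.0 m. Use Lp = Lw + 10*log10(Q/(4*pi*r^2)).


4*pi*r^2 = 4*pi*9.0^2 = 1017.88 m^2
Q / (4*pi*r^2) = 1 / 1017.88 = 0.000982434
Lp = 89.1 + 10*log10(0.000982434) = 59.023 dB


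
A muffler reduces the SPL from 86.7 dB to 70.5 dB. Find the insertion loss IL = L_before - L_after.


Insertion loss = SPL without muffler - SPL with muffler
IL = 86.7 - 70.5 = 16.2 dB


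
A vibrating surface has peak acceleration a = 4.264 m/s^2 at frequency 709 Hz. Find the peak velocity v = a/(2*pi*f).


omega = 2*pi*f = 2*pi*709 = 4454.78 rad/s
v = a / omega = 4.264 / 4454.78 = 0.00095717 m/s


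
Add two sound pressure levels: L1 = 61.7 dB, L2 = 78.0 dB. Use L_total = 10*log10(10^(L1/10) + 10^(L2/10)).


10^(61.7/10) = 1.47911e+06
10^(78.0/10) = 6.30957e+07
Sum = 1.47911e+06 + 6.30957e+07 = 6.45748e+07
L_total = 10*log10(6.45748e+07) = 78.101 dB


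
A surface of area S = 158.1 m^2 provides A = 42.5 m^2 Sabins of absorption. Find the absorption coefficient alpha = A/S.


Absorption coefficient = absorbed power / incident power
alpha = A / S = 42.5 / 158.1 = 0.26882


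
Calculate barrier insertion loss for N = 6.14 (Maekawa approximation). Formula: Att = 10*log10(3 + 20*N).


3 + 20*N = 3 + 20*6.14 = 125.8
Att = 10*log10(125.8) = 20.997 dB


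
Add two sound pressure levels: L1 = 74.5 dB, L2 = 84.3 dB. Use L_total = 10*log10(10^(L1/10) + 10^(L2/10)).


10^(74.5/10) = 2.81838e+07
10^(84.3/10) = 2.69153e+08
Sum = 2.81838e+07 + 2.69153e+08 = 2.97337e+08
L_total = 10*log10(2.97337e+08) = 84.732 dB


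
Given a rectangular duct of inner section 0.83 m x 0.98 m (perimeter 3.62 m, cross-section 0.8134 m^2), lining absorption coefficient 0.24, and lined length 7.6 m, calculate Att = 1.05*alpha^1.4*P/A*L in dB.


alpha^1.4 = 0.24^1.4 = 0.135611
Attenuation rate = 1.05 * alpha^1.4 * P / A
= 1.05 * 0.135611 * 3.62 / 0.8134 = 0.633707 dB/m
Total Att = 0.633707 * 7.6 = 4.8162 dB


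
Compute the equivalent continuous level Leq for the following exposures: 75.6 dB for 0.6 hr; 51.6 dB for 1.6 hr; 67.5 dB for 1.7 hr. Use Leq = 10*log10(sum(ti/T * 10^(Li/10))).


T_total = 0.6 + 1.6 + 1.7 = 3.9 hr
(0.6/3.9) * 10^(75.6/10) = 5.58582e+06
(1.6/3.9) * 10^(51.6/10) = 59300.1
(1.7/3.9) * 10^(67.5/10) = 2.45123e+06
Sum = 5.58582e+06 + 59300.1 + 2.45123e+06 = 8.09635e+06
Leq = 10*log10(8.09635e+06) = 69.083 dB


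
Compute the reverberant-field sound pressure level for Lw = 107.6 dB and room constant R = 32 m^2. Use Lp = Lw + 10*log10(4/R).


4/R = 4/32 = 0.125
Lp = 107.6 + 10*log10(0.125) = 98.569 dB


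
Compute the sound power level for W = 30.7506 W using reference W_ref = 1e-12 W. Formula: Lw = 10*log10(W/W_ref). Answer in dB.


W / W_ref = 30.7506 / 1e-12 = 3.07506e+13
Lw = 10 * log10(3.07506e+13) = 134.88 dB


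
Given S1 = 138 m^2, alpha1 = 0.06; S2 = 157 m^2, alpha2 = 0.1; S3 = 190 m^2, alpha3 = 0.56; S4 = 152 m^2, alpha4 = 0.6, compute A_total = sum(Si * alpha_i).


138 * 0.06 = 8.28
157 * 0.1 = 15.7
190 * 0.56 = 106.4
152 * 0.6 = 91.2
A_total = 8.28 + 15.7 + 106.4 + 91.2 = 221.58 m^2


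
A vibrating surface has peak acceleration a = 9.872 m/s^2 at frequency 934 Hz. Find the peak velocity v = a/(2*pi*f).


omega = 2*pi*f = 2*pi*934 = 5868.5 rad/s
v = a / omega = 9.872 / 5868.5 = 0.0016822 m/s


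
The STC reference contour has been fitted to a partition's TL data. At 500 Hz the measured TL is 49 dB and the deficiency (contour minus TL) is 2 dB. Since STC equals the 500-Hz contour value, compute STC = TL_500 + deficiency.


By ASTM E413, STC = value of the fitted reference contour at 500 Hz.
Contour value at 500 Hz = TL_500 + deficiency = 49 + 2 = 51
STC = 51


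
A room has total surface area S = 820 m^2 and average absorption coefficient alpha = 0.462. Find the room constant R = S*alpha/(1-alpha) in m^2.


R = 820 * 0.462 / (1 - 0.462) = 704.16 m^2


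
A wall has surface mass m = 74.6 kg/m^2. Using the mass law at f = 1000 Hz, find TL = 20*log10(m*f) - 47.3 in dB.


m * f = 74.6 * 1000 = 74600
20*log10(74600) = 97.4548 dB
TL = 97.4548 - 47.3 = 50.155 dB


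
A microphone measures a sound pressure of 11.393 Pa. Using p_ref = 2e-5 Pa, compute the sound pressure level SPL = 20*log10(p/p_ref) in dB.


p / p_ref = 11.393 / 2e-5 = 569650
SPL = 20 * log10(569650) = 115.11 dB


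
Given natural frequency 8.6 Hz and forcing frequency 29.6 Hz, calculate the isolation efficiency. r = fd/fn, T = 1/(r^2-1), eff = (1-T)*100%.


r = 29.6 / 8.6 = 3.44186
r^2 - 1 = 3.44186^2 - 1 = 10.8464
T = 1/10.8464 = 0.0921965
Efficiency = (1 - 0.0921965)*100 = 90.78 %


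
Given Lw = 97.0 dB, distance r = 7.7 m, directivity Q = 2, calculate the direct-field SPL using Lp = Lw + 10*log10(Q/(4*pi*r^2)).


4*pi*r^2 = 4*pi*7.7^2 = 745.06 m^2
Q / (4*pi*r^2) = 2 / 745.06 = 0.00268435
Lp = 97.0 + 10*log10(0.00268435) = 71.288 dB


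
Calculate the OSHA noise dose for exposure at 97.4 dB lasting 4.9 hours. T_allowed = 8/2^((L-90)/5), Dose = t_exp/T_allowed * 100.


T_allowed = 8 / 2^((97.4 - 90)/5) = 2.86791 hr
Dose = 4.9 / 2.86791 * 100 = 170.86 %


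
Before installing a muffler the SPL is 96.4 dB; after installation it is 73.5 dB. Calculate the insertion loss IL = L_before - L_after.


Insertion loss = SPL without muffler - SPL with muffler
IL = 96.4 - 73.5 = 22.9 dB
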